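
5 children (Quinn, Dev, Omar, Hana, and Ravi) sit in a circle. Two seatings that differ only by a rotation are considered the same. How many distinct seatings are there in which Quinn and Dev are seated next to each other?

Treat {Quinn, Dev} as one unit (2 internal orders) and seat the resulting 4 units around the table: (3)! circular arrangements.
So 2 × (3)! = 2 × 6 = 12.

12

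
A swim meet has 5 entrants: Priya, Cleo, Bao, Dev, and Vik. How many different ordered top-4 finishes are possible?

120

There are 5 choices for 1st place, 4 for 2nd, and so on down to 2 for position 4.
That gives 5 × 4 × 3 × 2 = 120.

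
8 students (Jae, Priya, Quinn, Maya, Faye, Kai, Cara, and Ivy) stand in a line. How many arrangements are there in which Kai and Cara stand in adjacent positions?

10080

Treat {Kai, Cara} as a single unit. There are 7 units to order, and the pair itself can be ordered 2 ways.
That gives 2 × 7! = 2 × 5040 = 10080.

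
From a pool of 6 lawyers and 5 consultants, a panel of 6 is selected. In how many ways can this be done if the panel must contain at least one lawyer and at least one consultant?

461

With no constraint there are C(11,6) = 462 possible selections.
Subtract selections that omit an entire group: no lawyers → C(5,6) = 0; no consultants → C(6,6) = 1.
Both groups omitted at once is impossible, so 462 − 1 = 461.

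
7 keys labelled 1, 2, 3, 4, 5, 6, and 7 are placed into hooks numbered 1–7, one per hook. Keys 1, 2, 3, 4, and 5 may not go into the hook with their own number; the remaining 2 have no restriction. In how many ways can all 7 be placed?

Let Aᵢ (for 1 ≤ i ≤ 5) be the placements that put key i in its forbidden hook. Any j of these fix j positions, leaving (7−j)! ways to fill the rest, and there are C(5,j) ways to pick which j.
By inclusion–exclusion, the number of valid placements is Σ_{j=0}^{5} (−1)^j C(5,j)·(7−j)!.
Computing: 5040 − 3600 + 1200 − 240 + 30 − 2 = 2428.

2428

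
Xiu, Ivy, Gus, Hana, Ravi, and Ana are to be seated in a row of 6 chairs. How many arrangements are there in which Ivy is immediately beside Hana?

Place the 4 others and the Ivy-Hana pair as 5 objects in a line; the pair has 2 internal arrangements.
That gives 2 × 5! = 2 × 120 = 240.

240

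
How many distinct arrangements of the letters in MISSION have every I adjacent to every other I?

Treat the 2 copies of I as a single block. The multiset to arrange is then {II, M, N, O, S, S}, 6 items in all.
That gives (6)!/(2!) = 360 arrangements.

360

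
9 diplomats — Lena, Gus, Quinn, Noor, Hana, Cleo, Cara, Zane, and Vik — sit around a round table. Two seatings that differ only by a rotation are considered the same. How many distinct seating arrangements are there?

Around a circle, 9 distinct people have 9!/9 = (8)! = 40320 rotationally distinct seatings.

40320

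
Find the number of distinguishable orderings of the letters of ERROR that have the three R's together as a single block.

Treat the 3 copies of R as a single block. The multiset to arrange is then {RRR, E, O}, 3 items in all.
All 3 items are distinct, so there are (3)! = 6 arrangements.

6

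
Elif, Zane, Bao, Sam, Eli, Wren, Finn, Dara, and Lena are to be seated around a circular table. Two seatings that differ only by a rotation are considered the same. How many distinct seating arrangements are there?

Seat Elif anywhere (absorbing the rotational symmetry), then permute the other 8: (8)! = 40320.

40320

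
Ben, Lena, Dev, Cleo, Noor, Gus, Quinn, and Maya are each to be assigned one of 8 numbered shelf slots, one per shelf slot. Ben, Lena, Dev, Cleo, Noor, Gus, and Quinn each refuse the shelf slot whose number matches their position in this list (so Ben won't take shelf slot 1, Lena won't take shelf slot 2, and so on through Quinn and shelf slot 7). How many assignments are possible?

Let Aᵢ (for 1 ≤ i ≤ 7) be the placements that put person i in their forbidden shelf slot. Any j of these fix j positions, leaving (8−j)! ways to fill the rest, and there are C(7,j) ways to pick which j.
By inclusion–exclusion, the number of valid placements is Σ_{j=0}^{7} (−1)^j C(7,j)·(8−j)!.
Computing: 40320 − 35280 + 15120 − 4200 + 840 − 126 + 14 − 1 = 16687.

16687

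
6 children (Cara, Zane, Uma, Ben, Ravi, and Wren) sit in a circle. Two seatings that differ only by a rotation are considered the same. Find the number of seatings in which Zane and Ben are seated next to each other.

48

Treat {Zane, Ben} as one unit (2 internal orders) and seat the resulting 5 units around the table: (4)! circular arrangements.
So 2 × (4)! = 2 × 24 = 48.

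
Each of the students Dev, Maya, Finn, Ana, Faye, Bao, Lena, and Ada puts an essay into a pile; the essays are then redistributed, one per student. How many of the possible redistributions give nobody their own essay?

14833

Count assignments avoiding every fixed point. For any j of the 8 students fixed to their own essay, the other 8−j can be arranged in (8−j)! ways.
By inclusion–exclusion this is Σ_{j=0}^{8} (−1)^j C(8,j)·(8−j)!.
Computing: 40320 − 40320 + 20160 − 6720 + 1680 − 336 + 56 − 8 + 1 = 14833.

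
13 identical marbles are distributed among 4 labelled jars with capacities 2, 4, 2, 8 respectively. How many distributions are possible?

18

Without the upper bounds there are C(16,3) = 560 ways to split 13 among 4 jars.
Subtract solutions that violate a single cap (substitute x_i' = x_i − (cap_i+1)): x_1 ≥ 3 gives C(13,3) = 286; x_2 ≥ 5 gives C(11,3) = 165; x_3 ≥ 3 gives C(13,3) = 286; x_4 ≥ 9 gives C(7,3) = 35. Together 772.
Add back pairs where two caps are both exceeded: 56 + 120 + 4 + 56 + 0 + 4 = 240.
Subtract triples: 10 + 0 + 0 + 0 = 10.
By inclusion–exclusion the count is 560 − 772 + 240 − 10 = 18.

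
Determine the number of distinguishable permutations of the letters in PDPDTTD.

210

PDPDTTD has 7 letters with D appearing 3 times, P appearing twice, and T appearing twice.
The number of distinct arrangements is 7!/(3!·2!·2!) = 5040/24 = 210.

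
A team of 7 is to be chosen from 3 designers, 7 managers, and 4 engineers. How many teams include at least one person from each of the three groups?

2982

Unrestricted: C(14,7) = 3432 ways to pick any 7 of the 14.
Selections missing a whole group: no designers → C(11,7) = 330; no managers → C(7,7) = 1; no engineers → C(10,7) = 120.
Add back selections omitting two groups (i.e. drawn from a single group): C(3,7) + C(7,7) + C(4,7) = 1.
By inclusion–exclusion: 3432 − 451 + 1 = 2982.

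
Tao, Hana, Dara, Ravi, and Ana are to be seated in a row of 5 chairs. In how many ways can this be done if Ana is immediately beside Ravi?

Treat {Ana, Ravi} as a single unit. There are 4 units to order, and the pair itself can be ordered 2 ways.
So the count is 2·(4)! = 48.

48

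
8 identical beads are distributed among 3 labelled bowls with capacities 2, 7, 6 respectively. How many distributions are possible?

Ignoring the caps, the number of non-negative solutions to x_1+…+x_3 = 8 is C(10,2) = 45.
Subtract solutions that violate a single cap (substitute x_i' = x_i − (cap_i+1)): x_1 ≥ 3 gives C(7,2) = 21; x_2 ≥ 8 gives C(2,2) = 1; x_3 ≥ 7 gives C(3,2) = 3. Together 25.
No two caps can be exceeded simultaneously, so the pair terms are all 0.
By inclusion–exclusion the count is 45 − 25 + 0 = 20.

20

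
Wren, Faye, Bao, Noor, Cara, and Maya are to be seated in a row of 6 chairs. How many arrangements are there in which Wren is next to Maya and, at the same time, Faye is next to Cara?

96

Treat {Wren,Maya} as one block (2 orders) and {Faye,Cara} as another (2 orders).
That leaves 4 units to arrange: 2 × 2 × 4! = 4 × 24 = 96.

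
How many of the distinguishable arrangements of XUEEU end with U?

12

Fix U in the last position and arrange the remaining 4 letters.
Those 4 letters have E appearing twice, giving (4)!/(2!) = 12.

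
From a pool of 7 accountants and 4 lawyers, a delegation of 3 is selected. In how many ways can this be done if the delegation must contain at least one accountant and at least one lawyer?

Unrestricted: C(11,3) = 165 ways to pick any 3 of the 11.
Selections missing a whole group: no accountants → C(4,3) = 4; no lawyers → C(7,3) = 35.
Both groups omitted at once is impossible, so 165 − 39 = 126.

126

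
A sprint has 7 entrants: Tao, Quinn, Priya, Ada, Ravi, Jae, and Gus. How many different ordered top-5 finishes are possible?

2520

There are 7 choices for 1st place, 6 for 2nd, and so on down to 3 for position 5.
That gives 7 × 6 × 5 × 4 × 3 = 2520.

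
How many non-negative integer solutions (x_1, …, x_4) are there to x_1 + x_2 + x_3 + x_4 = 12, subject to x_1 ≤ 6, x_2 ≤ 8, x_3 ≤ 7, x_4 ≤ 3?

Without the upper bounds there are C(15,3) = 455 ways to split 12 among 4 variables.
Subtract solutions that violate a single cap (substitute x_i' = x_i − (cap_i+1)): x_1 ≥ 7 gives C(8,3) = 56; x_2 ≥ 9 gives C(6,3) = 20; x_3 ≥ 8 gives C(7,3) = 35; x_4 ≥ 4 gives C(11,3) = 165. Together 276.
Add back pairs where two caps are both exceeded: 0 + 0 + 4 + 0 + 0 + 1 = 5.
By inclusion–exclusion the count is 455 − 276 + 5 = 184.

184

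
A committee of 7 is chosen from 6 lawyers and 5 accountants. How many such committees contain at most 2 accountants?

65

Split by how many accountants are chosen (0 through 2).
Sum: C(5,0)·C(6,7) + C(5,1)·C(6,6) + C(5,2)·C(6,5) = 0 + 5 + 60 = 65.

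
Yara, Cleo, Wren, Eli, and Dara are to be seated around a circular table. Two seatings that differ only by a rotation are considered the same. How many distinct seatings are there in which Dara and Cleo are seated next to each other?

12

Treat {Dara, Cleo} as one unit (2 internal orders) and seat the resulting 4 units around the table: (3)! circular arrangements.
So 2 × (3)! = 2 × 6 = 12.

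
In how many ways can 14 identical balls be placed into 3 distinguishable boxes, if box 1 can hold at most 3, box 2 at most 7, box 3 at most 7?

By stars and bars, unrestricted non-negative solutions to x_1+…+x_3 = 14 number C(14+2,2) = 120.
Subtract solutions that violate a single cap (substitute x_i' = x_i − (cap_i+1)): x_1 ≥ 4 gives C(12,2) = 66; x_2 ≥ 8 gives C(8,2) = 28; x_3 ≥ 8 gives C(8,2) = 28. Together 122.
Add back pairs where two caps are both exceeded: 6 + 6 + 0 = 12.
By inclusion–exclusion the count is 120 − 122 + 12 = 10.

10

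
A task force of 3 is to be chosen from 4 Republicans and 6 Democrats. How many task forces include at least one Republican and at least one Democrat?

96

Unrestricted: C(10,3) = 120 ways to pick any 3 of the 10.
Subtract selections that omit an entire group: no Republicans → C(6,3) = 20; no Democrats → C(4,3) = 4.
Both groups omitted at once is impossible, so 120 − 24 = 96.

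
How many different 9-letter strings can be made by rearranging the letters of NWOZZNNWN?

Letter multiplicities in NWOZZNNWN: N×4, O×1, W×2, Z×2.
The number of distinct arrangements is 9!/(4!·2!·2!) = 362880/96 = 3780.

3780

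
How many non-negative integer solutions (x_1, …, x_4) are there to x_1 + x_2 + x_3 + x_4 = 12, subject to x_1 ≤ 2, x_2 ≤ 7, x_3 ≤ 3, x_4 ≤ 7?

Without the upper bounds there are C(15,3) = 455 ways to split 12 among 4 variables.
Subtract solutions that violate a single cap (substitute x_i' = x_i − (cap_i+1)): x_1 ≥ 3 gives C(12,3) = 220; x_2 ≥ 8 gives C(7,3) = 35; x_3 ≥ 4 gives C(11,3) = 165; x_4 ≥ 8 gives C(7,3) = 35. Together 455.
Add back pairs where two caps are both exceeded: 4 + 56 + 4 + 1 + 0 + 1 = 66.
By inclusion–exclusion the count is 455 − 455 + 66 = 66.

66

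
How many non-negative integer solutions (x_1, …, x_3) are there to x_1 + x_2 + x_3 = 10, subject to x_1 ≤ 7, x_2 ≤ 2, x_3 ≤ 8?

21

Ignoring the caps, the number of non-negative solutions to x_1+…+x_3 = 10 is C(12,2) = 66.
Subtract solutions that violate a single cap (substitute x_i' = x_i − (cap_i+1)): x_1 ≥ 8 gives C(4,2) = 6; x_2 ≥ 3 gives C(9,2) = 36; x_3 ≥ 9 gives C(3,2) = 3. Together 45.
No two caps can be exceeded simultaneously, so the pair terms are all 0.
By inclusion–exclusion the count is 66 − 45 + 0 = 21.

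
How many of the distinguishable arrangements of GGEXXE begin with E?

30

Fix E in the first position and arrange the remaining 5 letters.
Those 5 letters have G appearing twice and X appearing twice, giving (5)!/(2!·2!) = 30.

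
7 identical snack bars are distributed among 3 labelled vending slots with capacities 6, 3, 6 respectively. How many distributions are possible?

24

Ignoring the caps, the number of non-negative solutions to x_1+…+x_3 = 7 is C(9,2) = 36.
Subtract solutions that violate a single cap (substitute x_i' = x_i − (cap_i+1)): x_1 ≥ 7 gives C(2,2) = 1; x_2 ≥ 4 gives C(5,2) = 10; x_3 ≥ 7 gives C(2,2) = 1. Together 12.
No two caps can be exceeded simultaneously, so the pair terms are all 0.
By inclusion–exclusion the count is 36 − 12 + 0 = 24.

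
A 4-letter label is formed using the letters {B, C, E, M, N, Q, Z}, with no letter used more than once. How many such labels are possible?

Choose and order 4 of the 7 symbols: the first letter has 7 options, the next 6, then 5, 4.
That product is 7 × 6 × 5 × 4 = 840.

840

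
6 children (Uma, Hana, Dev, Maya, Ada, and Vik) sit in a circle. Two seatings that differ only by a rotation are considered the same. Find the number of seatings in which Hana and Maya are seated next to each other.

48

Treat {Hana, Maya} as one unit (2 internal orders) and seat the resulting 5 units around the table: (4)! circular arrangements.
So 2 × (4)! = 2 × 24 = 48.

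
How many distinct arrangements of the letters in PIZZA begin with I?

12

Fix I in the first position and arrange the remaining 4 letters.
Those 4 letters have Z appearing twice, giving (4)!/(2!) = 12.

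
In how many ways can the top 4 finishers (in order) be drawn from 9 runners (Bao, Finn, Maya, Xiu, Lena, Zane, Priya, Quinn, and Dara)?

There are 9 choices for 1st place, 8 for 2nd, and so on down to 6 for position 4.
That gives 9 × 8 × 7 × 6 = 3024.

3024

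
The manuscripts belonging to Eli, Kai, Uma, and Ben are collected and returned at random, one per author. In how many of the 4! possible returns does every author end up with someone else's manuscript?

Count assignments avoiding every fixed point. For any j of the 4 authors fixed to their own manuscript, the other 4−j can be arranged in (4−j)! ways.
By inclusion–exclusion this is Σ_{j=0}^{4} (−1)^j C(4,j)·(4−j)!.
Computing: 24 − 24 + 12 − 4 + 1 = 9.

9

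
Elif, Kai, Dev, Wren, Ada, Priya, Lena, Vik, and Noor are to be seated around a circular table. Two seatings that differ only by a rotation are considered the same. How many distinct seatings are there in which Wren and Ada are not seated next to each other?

30240

Without the restriction there are (8)! = 40320 seatings.
Seatings with Wren beside Ada: treat them as a block with 2 internal orders, giving 2 × (7)! = 10080.
Subtracting, 40320 − 10080 = 30240.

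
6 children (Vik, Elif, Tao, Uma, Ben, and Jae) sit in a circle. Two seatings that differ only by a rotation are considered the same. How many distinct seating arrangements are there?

120

Seat Vik anywhere (absorbing the rotational symmetry), then permute the other 5: (5)! = 120.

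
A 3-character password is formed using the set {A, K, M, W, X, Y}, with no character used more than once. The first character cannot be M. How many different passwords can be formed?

The first character has 6−1 = 5 choices (anything except M).
The remaining 2 characters are filled from the other 5 symbols without repetition: 5 × 4 = 20.
Total: 5 × 20 = 100.

100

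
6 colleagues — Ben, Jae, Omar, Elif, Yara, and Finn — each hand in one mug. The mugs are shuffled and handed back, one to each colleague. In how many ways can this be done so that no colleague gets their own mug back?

265

Count assignments avoiding every fixed point. For any j of the 6 colleagues fixed to their own mug, the other 6−j can be arranged in (6−j)! ways.
By inclusion–exclusion this is Σ_{j=0}^{6} (−1)^j C(6,j)·(6−j)!.
Computing: 720 − 720 + 360 − 120 + 30 − 6 + 1 = 265.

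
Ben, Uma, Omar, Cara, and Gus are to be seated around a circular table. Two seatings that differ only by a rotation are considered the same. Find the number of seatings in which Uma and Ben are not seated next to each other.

Without the restriction there are (4)! = 24 seatings.
Those with Uma next to Ben: fuse the pair into one unit and seat 4 units around a circle — 2·(3)! = 12.
Subtracting, 24 − 12 = 12.

12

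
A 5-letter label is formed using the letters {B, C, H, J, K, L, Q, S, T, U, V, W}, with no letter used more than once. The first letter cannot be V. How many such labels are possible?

87120

The first letter has 12−1 = 11 choices (anything except V).
The remaining 4 letters are filled from the other 11 symbols without repetition: 11 × 10 × 9 × 8 = 7920.
Total: 11 × 7920 = 87120.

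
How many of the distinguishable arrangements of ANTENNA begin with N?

180

Fix N in the first position and arrange the remaining 6 letters.
Those 6 letters have A appearing twice and N appearing twice, giving (6)!/(2!·2!) = 180.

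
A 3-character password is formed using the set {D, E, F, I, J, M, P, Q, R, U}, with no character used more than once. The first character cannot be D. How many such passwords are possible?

The first character has 10−1 = 9 choices (anything except D).
The remaining 2 characters are filled from the other 9 symbols without repetition: 9 × 8 = 72.
Total: 9 × 72 = 648.

648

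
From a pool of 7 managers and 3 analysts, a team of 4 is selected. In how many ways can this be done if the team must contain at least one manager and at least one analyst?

175

Unrestricted: C(10,4) = 210 ways to pick any 4 of the 10.
Selections missing a whole group: no managers → C(3,4) = 0; no analysts → C(7,4) = 35.
Both groups omitted at once is impossible, so 210 − 35 = 175.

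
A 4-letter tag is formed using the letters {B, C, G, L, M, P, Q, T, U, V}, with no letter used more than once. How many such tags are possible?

This is a permutation of 4 out of 10: P(10,4) = 10!/6!.
10 × 9 × 8 × 7 = 5040.

5040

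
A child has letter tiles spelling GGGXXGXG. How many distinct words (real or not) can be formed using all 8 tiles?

56

GGGXXGXG has 8 letters with G appearing 5 times and X appearing 3 times.
Dividing 8! = 40320 by 5!·3! = 720 for the repeated letters gives 56.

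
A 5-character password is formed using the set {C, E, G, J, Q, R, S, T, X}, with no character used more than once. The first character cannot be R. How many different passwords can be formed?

13440

The first character has 9−1 = 8 choices (anything except R).
The remaining 4 characters are filled from the other 8 symbols without repetition: 8 × 7 × 6 × 5 = 1680.
Total: 8 × 1680 = 13440.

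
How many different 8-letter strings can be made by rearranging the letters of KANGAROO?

Letter multiplicities in KANGAROO: A×2, G×1, K×1, N×1, O×2, R×1.
Dividing 8! = 40320 by 2!·2! = 4 for the repeated letters gives 10080.

10080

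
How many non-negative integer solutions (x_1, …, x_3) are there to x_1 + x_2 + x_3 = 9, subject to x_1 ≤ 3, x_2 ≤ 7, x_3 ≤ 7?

Without the upper bounds there are C(11,2) = 55 ways to split 9 among 3 variables.
Subtract solutions that violate a single cap (substitute x_i' = x_i − (cap_i+1)): x_1 ≥ 4 gives C(7,2) = 21; x_2 ≥ 8 gives C(3,2) = 3; x_3 ≥ 8 gives C(3,2) = 3. Together 27.
No two caps can be exceeded simultaneously, so the pair terms are all 0.
By inclusion–exclusion the count is 55 − 27 + 0 = 28.

28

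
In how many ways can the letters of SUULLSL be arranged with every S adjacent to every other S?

60

Treat the 2 copies of S as a single block. The multiset to arrange is then {SS, L, L, L, U, U}, 6 items in all.
That gives (6)!/(3!·2!) = 60 arrangements.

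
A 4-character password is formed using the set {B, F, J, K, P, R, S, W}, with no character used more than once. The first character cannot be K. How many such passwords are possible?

The first character has 8−1 = 7 choices (anything except K).
The remaining 3 characters are filled from the other 7 symbols without repetition: 7 × 6 × 5 = 210.
Total: 7 × 210 = 1470.

1470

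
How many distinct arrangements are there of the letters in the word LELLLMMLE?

The 9 letters of LELLLMMLE have repeats: E appearing twice, L appearing 5 times, and M appearing twice.
The number of distinct arrangements is 9!/(5!·2!·2!) = 362880/480 = 756.

756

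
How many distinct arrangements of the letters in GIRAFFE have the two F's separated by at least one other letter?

1800

There are 7!/(2!) = 2520 arrangements of GIRAFFE in total.
If the two F's are adjacent, glue them into one block, leaving 6 items to arrange: (6)! = 720 ways.
Hence 2520 − 720 = 1800.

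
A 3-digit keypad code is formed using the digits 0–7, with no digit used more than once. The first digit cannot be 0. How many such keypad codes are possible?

The first digit has 8−1 = 7 choices (anything except 0).
The remaining 2 digits are filled from the other 7 symbols without repetition: 7 × 6 = 42.
Total: 7 × 42 = 294.

294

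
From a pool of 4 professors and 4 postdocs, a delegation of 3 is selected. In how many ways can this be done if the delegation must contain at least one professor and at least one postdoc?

48

Unrestricted: C(8,3) = 56 ways to pick any 3 of the 8.
Selections missing a whole group: no professors → C(4,3) = 4; no postdocs → C(4,3) = 4.
Both groups omitted at once is impossible, so 56 − 8 = 48.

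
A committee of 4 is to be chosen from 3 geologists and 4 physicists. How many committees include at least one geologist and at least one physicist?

Total 4-person selections from all 7: C(7,4) = 35.
Selections missing a whole group: no geologists → C(4,4) = 1; no physicists → C(3,4) = 0.
Both groups omitted at once is impossible, so 35 − 1 = 34.

34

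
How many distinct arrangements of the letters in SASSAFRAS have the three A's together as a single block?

210

Treat the 3 copies of A as a single block. The multiset to arrange is then {AAA, F, R, S, S, S, S}, 7 items in all.
That gives (7)!/(4!) = 210 arrangements.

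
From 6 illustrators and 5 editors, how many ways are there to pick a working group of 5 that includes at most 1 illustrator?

31

Split by how many illustrators are chosen (0 through 1).
Sum: C(6,0)·C(5,5) + C(6,1)·C(5,4) = 1 + 30 = 31.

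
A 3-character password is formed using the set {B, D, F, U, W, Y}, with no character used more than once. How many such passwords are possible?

Choose and order 3 of the 6 symbols: the first character has 6 options, the next 5, then 4.
That product is 6 × 5 × 4 = 120.

120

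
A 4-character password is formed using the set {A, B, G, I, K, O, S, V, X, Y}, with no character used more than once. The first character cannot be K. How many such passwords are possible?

The first character has 10−1 = 9 choices (anything except K).
The remaining 3 characters are filled from the other 9 symbols without repetition: 9 × 8 × 7 = 504.
Total: 9 × 504 = 4536.

4536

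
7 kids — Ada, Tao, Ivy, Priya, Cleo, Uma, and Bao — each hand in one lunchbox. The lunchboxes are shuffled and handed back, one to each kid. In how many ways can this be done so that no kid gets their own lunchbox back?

This is the derangement count D_7: permutations of 7 items with no fixed point.
By inclusion–exclusion this is Σ_{j=0}^{7} (−1)^j C(7,j)·(7−j)!.
Computing: 5040 − 5040 + 2520 − 840 + 210 − 42 + 7 − 1 = 1854.

1854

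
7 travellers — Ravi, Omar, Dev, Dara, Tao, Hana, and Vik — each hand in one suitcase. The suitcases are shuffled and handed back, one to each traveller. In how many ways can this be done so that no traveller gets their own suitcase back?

1854

Count assignments avoiding every fixed point. For any j of the 7 travellers fixed to their own suitcase, the other 7−j can be arranged in (7−j)! ways.
By inclusion–exclusion this is Σ_{j=0}^{7} (−1)^j C(7,j)·(7−j)!.
Computing: 5040 − 5040 + 2520 − 840 + 210 − 42 + 7 − 1 = 1854.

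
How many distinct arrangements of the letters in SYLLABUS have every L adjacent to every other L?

Treat the 2 copies of L as a single block. The multiset to arrange is then {LL, A, B, S, S, U, Y}, 7 items in all.
That gives (7)!/(2!) = 2520 arrangements.

2520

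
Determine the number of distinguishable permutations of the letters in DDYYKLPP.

The 8 letters of DDYYKLPP have repeats: D appearing twice, P appearing twice, and Y appearing twice.
The number of distinct arrangements is 8!/(2!·2!·2!) = 40320/8 = 5040.

5040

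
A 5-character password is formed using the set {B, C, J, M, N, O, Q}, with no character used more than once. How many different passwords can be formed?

Choose and order 5 of the 7 symbols: the first character has 7 options, the next 6, and so on down to 3.
That product is 7 × 6 × 5 × 4 × 3 = 2520.

2520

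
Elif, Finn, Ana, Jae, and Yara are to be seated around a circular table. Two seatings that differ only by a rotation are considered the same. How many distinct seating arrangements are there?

Seat Elif anywhere (absorbing the rotational symmetry), then permute the other 4: (4)! = 24.

24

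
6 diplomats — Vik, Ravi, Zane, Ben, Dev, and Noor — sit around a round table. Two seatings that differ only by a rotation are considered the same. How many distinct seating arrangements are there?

120

Fix one person's seat to break rotational symmetry; the remaining 5 people can be arranged in (5)! = 120 ways.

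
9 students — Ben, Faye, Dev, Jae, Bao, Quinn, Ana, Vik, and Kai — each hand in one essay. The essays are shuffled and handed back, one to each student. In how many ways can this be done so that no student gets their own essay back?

133496

This is the derangement count D_9: permutations of 9 items with no fixed point.
By inclusion–exclusion this is Σ_{j=0}^{9} (−1)^j C(9,j)·(9−j)!.
Computing: 362880 − 362880 + 181440 − 60480 + 15120 − 3024 + 504 − 72 + 9 − 1 = 133496.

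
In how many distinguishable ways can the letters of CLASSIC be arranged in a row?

1260

The 7 letters of CLASSIC have repeats: C appearing twice and S appearing twice.
The number of distinct arrangements is 7!/(2!·2!) = 5040/4 = 1260.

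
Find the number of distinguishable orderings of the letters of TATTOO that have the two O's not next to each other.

There are 6!/(3!·2!) = 60 arrangements of TATTOO in total.
Arrangements with the O's together: treat OO as one letter, giving (5)!/(3!) = 20.
Hence 60 − 20 = 40.

40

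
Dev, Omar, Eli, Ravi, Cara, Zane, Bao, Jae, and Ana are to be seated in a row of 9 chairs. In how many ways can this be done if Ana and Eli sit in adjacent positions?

Treat {Ana, Eli} as a single unit. There are 8 units to order, and the pair itself can be ordered 2 ways.
So the count is 2·(8)! = 80640.

80640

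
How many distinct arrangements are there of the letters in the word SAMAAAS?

105

SAMAAAS has 7 letters with A appearing 4 times and S appearing twice.
So there are 7! / (4!·2!) = 105 distinguishable arrangements.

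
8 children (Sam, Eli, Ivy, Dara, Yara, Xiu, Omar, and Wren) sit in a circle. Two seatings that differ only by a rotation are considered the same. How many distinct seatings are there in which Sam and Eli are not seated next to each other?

3600

All circular seatings of 8 people number (7)! = 5040.
Those with Sam next to Eli: fuse the pair into one unit and seat 7 units around a circle — 2·(6)! = 1440.
Subtracting, 5040 − 1440 = 3600.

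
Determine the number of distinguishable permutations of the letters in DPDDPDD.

DPDDPDD has 7 letters with D appearing 5 times and P appearing twice.
The number of distinct arrangements is 7!/(5!·2!) = 5040/240 = 21.

21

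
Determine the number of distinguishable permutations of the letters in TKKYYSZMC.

TKKYYSZMC has 9 letters with K appearing twice and Y appearing twice.
So there are 9! / (2!·2!) = 90720 distinguishable arrangements.

90720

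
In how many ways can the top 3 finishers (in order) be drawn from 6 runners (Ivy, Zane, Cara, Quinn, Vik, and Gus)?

There are 6 choices for 1st place, 5 for 2nd, and 4 for 3rd.
That gives 6 × 5 × 4 = 120.

120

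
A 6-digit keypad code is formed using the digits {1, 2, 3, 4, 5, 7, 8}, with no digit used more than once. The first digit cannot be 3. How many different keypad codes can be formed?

4320

The first digit has 7−1 = 6 choices (anything except 3).
The remaining 5 digits are filled from the other 6 symbols without repetition: 6 × 5 × 4 × 3 × 2 = 720.
Total: 6 × 720 = 4320.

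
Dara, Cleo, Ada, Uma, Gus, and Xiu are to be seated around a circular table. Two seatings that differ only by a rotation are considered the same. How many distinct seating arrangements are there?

120

Around a circle, 6 distinct people have 6!/6 = (5)! = 120 rotationally distinct seatings.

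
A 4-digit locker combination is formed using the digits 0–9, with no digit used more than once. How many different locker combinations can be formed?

With no repetition, fill the 4 digits in order: 10 choices, then 9, down to 7.
That product is 10 × 9 × 8 × 7 = 5040.

5040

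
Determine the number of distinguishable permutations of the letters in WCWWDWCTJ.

7560

WCWWDWCTJ has 9 letters with C appearing twice and W appearing 4 times.
Dividing 9! = 362880 by 4!·2! = 48 for the repeated letters gives 7560.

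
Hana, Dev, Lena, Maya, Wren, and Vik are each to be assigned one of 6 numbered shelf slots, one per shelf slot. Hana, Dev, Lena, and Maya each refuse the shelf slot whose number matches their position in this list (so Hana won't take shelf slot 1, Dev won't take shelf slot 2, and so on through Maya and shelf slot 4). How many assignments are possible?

Let Aᵢ (for 1 ≤ i ≤ 4) be the placements that put person i in their forbidden shelf slot. Any j of these fix j positions, leaving (6−j)! ways to fill the rest, and there are C(4,j) ways to pick which j.
By inclusion–exclusion, the number of valid placements is Σ_{j=0}^{4} (−1)^j C(4,j)·(6−j)!.
Computing: 720 − 480 + 144 − 24 + 2 = 362.

362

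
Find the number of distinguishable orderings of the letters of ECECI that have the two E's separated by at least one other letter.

Total arrangements of ECECI: 5!/(2!·2!) = 30.
If the two E's are adjacent, glue them into one block, leaving 4 items to arrange: (4)!/(2!) = 12 ways.
Subtracting, 30 − 12 = 18 arrangements keep the E's apart.

18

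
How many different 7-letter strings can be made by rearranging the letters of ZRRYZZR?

Letter multiplicities in ZRRYZZR: R×3, Y×1, Z×3.
Dividing 7! = 5040 by 3!·3! = 36 for the repeated letters gives 140.

140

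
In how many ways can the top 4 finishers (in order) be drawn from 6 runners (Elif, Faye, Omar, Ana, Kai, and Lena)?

This is an ordered selection of 4 from 6: P(6,4).
That gives 6 × 5 × 4 × 3 = 360.

360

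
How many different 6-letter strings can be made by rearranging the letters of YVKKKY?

Letter multiplicities in YVKKKY: K×3, V×1, Y×2.
So there are 6! / (3!·2!) = 60 distinguishable arrangements.

60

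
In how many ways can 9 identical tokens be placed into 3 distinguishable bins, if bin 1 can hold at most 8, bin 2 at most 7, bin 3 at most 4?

By stars and bars, unrestricted non-negative solutions to x_1+…+x_3 = 9 number C(9+2,2) = 55.
Subtract solutions that violate a single cap (substitute x_i' = x_i − (cap_i+1)): x_1 ≥ 9 gives C(2,2) = 1; x_2 ≥ 8 gives C(3,2) = 3; x_3 ≥ 5 gives C(6,2) = 15. Together 19.
No two caps can be exceeded simultaneously, so the pair terms are all 0.
By inclusion–exclusion the count is 55 − 19 + 0 = 36.

36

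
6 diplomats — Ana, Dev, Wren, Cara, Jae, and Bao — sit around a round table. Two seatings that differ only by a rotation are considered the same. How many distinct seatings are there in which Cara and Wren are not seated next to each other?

72

Without the restriction there are (5)! = 120 seatings.
Seatings with Cara beside Wren: treat them as a block with 2 internal orders, giving 2 × (4)! = 48.
Subtracting, 120 − 48 = 72.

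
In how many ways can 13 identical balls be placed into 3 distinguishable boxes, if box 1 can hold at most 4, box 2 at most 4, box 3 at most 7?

6

Without the upper bounds there are C(15,2) = 105 ways to split 13 among 3 boxes.
Subtract solutions that violate a single cap (substitute x_i' = x_i − (cap_i+1)): x_1 ≥ 5 gives C(10,2) = 45; x_2 ≥ 5 gives C(10,2) = 45; x_3 ≥ 8 gives C(7,2) = 21. Together 111.
Add back pairs where two caps are both exceeded: 10 + 1 + 1 = 12.
By inclusion–exclusion the count is 105 − 111 + 12 = 6.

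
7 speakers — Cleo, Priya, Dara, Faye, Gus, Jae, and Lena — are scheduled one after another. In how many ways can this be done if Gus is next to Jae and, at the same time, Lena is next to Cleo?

Treat {Gus,Jae} as one block (2 orders) and {Lena,Cleo} as another (2 orders).
That leaves 5 units to arrange: 2 × 2 × 5! = 4 × 120 = 480.

480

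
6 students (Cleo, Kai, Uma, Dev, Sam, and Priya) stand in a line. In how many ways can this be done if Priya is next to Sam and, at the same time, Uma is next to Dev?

Treat {Priya,Sam} as one block (2 orders) and {Uma,Dev} as another (2 orders).
That leaves 4 units to arrange: 2 × 2 × 4! = 4 × 24 = 96.

96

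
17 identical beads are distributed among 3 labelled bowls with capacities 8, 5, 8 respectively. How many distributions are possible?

15

Ignoring the caps, the number of non-negative solutions to x_1+…+x_3 = 17 is C(19,2) = 171.
Subtract solutions that violate a single cap (substitute x_i' = x_i − (cap_i+1)): x_1 ≥ 9 gives C(10,2) = 45; x_2 ≥ 6 gives C(13,2) = 78; x_3 ≥ 9 gives C(10,2) = 45. Together 168.
Add back pairs where two caps are both exceeded: 6 + 0 + 6 = 12.
By inclusion–exclusion the count is 171 − 168 + 12 = 15.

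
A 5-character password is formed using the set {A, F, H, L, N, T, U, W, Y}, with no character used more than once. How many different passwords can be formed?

Choose and order 5 of the 9 symbols: the first character has 9 options, the next 8, and so on down to 5.
That product is 9 × 8 × 7 × 6 × 5 = 15120.

15120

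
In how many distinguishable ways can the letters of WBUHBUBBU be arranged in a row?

Letter multiplicities in WBUHBUBBU: B×4, H×1, U×3, W×1.
The number of distinct arrangements is 9!/(4!·3!) = 362880/144 = 2520.

2520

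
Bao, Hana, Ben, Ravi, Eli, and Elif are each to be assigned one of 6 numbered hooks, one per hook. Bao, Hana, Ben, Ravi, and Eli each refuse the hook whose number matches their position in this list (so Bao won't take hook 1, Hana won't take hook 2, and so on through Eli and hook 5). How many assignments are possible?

Let Aᵢ (for 1 ≤ i ≤ 5) be the placements that put person i in their forbidden hook. Any j of these fix j positions, leaving (6−j)! ways to fill the rest, and there are C(5,j) ways to pick which j.
By inclusion–exclusion, the number of valid placements is Σ_{j=0}^{5} (−1)^j C(5,j)·(6−j)!.
Computing: 720 − 600 + 240 − 60 + 10 − 1 = 309.

309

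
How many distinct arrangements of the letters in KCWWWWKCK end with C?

Fix C in the last position and arrange the remaining 8 letters.
Those 8 letters have K appearing 3 times and W appearing 4 times, giving (8)!/(4!·3!) = 280.

280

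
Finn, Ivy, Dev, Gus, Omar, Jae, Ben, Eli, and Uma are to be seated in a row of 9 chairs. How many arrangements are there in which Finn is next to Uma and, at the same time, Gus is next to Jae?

20160

Treat {Finn,Uma} as one block (2 orders) and {Gus,Jae} as another (2 orders).
That leaves 7 units to arrange: 2 × 2 × 7! = 4 × 5040 = 20160.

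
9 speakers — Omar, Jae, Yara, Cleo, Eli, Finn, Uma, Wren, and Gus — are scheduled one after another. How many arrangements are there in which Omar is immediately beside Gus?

Treat {Omar, Gus} as a single unit. There are 8 units to order, and the pair itself can be ordered 2 ways.
That gives 2 × 8! = 2 × 40320 = 80640.

80640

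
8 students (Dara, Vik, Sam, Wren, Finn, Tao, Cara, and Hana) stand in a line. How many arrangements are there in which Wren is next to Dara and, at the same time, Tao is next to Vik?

2880

Treat {Wren,Dara} as one block (2 orders) and {Tao,Vik} as another (2 orders).
That leaves 6 units to arrange: 2 × 2 × 6! = 4 × 720 = 2880.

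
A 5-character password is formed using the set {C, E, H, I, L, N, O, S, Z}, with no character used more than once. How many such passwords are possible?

15120

With no repetition, fill the 5 characters in order: 9 choices, then 8, down to 5.
That product is 9 × 8 × 7 × 6 × 5 = 15120.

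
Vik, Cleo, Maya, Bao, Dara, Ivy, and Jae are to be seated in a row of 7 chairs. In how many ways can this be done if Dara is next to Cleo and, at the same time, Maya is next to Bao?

480

Treat {Dara,Cleo} as one block (2 orders) and {Maya,Bao} as another (2 orders).
That leaves 5 units to arrange: 2 × 2 × 5! = 4 × 120 = 480.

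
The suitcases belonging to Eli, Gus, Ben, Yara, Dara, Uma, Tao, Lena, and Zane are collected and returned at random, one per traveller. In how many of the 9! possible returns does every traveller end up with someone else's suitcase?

133496

Count assignments avoiding every fixed point. For any j of the 9 travellers fixed to their own suitcase, the other 9−j can be arranged in (9−j)! ways.
By inclusion–exclusion this is Σ_{j=0}^{9} (−1)^j C(9,j)·(9−j)!.
Computing: 362880 − 362880 + 181440 − 60480 + 15120 − 3024 + 504 − 72 + 9 − 1 = 133496.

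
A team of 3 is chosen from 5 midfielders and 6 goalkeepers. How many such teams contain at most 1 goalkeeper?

Split by how many goalkeepers are chosen (0 through 1).
Sum: C(6,0)·C(5,3) + C(6,1)·C(5,2) = 10 + 60 = 70.

70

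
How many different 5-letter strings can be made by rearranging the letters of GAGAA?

10

The 5 letters of GAGAA have repeats: A appearing 3 times and G appearing twice.
So there are 5! / (3!·2!) = 10 distinguishable arrangements.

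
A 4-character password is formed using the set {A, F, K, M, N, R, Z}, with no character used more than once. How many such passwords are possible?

840

Choose and order 4 of the 7 symbols: the first character has 7 options, the next 6, then 5, 4.
That product is 7 × 6 × 5 × 4 = 840.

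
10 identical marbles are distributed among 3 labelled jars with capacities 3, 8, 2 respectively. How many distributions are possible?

9

Without the upper bounds there are C(12,2) = 66 ways to split 10 among 3 jars.
Subtract solutions that violate a single cap (substitute x_i' = x_i − (cap_i+1)): x_1 ≥ 4 gives C(8,2) = 28; x_2 ≥ 9 gives C(3,2) = 3; x_3 ≥ 3 gives C(9,2) = 36. Together 67.
Add back pairs where two caps are both exceeded: 0 + 10 + 0 = 10.
By inclusion–exclusion the count is 66 − 67 + 10 = 9.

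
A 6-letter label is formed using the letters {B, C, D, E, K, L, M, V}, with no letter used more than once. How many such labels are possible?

20160

With no repetition, fill the 6 letters in order: 8 choices, then 7, down to 3.
8 × 7 × 6 × 5 × 4 × 3 = 20160.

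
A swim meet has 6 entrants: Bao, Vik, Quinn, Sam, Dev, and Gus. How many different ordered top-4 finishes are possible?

360

There are 6 choices for 1st place, 5 for 2nd, and so on down to 3 for position 4.
That gives 6 × 5 × 4 × 3 = 360.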